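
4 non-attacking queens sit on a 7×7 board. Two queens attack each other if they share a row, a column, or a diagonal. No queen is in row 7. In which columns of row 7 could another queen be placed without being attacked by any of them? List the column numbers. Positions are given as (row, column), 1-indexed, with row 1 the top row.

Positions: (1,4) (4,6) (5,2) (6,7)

columns 1, 5

(1,4) attacks row 7 at column 4.
(4,6) attacks row 7 at column 6 and diagonals 3.
(5,2) attacks row 7 at column 2 and diagonals 4.
(6,7) attacks row 7 at column 7 and diagonals 6.
Attacked columns: {2, 3, 4, 6, 7}. Safe: {1, 5}.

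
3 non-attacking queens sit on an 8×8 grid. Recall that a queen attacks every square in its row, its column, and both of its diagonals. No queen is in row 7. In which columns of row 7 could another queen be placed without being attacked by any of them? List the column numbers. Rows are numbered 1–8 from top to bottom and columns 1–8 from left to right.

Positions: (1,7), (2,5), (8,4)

(1,7) attacks row 7 at column 7 and diagonals 1.
(2,5) attacks row 7 at column 5.
(8,4) attacks row 7 at column 4 and diagonals 3, 5.
Attacked columns: {1, 3, 4, 5, 7}. Safe: {2, 6, 8}.

columns 2, 6, 8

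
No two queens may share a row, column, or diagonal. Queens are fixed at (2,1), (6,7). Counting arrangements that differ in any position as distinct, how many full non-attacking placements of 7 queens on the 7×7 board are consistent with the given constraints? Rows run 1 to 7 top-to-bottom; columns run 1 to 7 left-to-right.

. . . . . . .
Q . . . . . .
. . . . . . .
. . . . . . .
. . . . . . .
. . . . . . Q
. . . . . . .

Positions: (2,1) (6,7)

Branch on row 1: col 3 → 2; col 4 → 1; col 5 → 1; col 6 → 0.
Sum: 2 + 1 + 1 + 0 = 4.

4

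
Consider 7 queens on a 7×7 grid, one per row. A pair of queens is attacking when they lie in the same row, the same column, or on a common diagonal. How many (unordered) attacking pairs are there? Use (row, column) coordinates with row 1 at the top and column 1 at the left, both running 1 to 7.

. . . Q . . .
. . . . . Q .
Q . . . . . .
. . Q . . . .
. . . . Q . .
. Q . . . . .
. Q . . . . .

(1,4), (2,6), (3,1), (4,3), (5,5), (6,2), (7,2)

Same column: (6,2)–(7,2) (column 2).
Same diagonal: (2,6)–(6,2) (|2−6| = |6−2| = 4).
Total attacking pairs: 2.

2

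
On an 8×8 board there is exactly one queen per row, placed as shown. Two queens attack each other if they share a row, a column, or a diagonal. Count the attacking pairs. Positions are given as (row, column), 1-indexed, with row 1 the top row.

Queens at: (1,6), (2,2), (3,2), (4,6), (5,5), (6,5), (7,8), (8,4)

6

Same column: (1,6)–(4,6) (column 6); (2,2)–(3,2) (column 2); (5,5)–(6,5) (column 5).
Same diagonal: (2,2)–(5,5) (|2−5| = |2−5| = 3); (3,2)–(6,5) (|3−6| = |2−5| = 3); (4,6)–(5,5) (|4−5| = |6−5| = 1).
Total attacking pairs: 6.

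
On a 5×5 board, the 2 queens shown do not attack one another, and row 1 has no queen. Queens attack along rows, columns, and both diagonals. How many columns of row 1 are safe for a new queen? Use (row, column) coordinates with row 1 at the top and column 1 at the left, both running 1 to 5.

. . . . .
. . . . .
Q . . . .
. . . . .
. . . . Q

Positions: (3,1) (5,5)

2

(3,1) attacks row 1 at column 1 and diagonals 3.
(5,5) attacks row 1 at column 5 and diagonals 1.
Attacked columns: {1, 3, 5}. Safe: {2, 4}.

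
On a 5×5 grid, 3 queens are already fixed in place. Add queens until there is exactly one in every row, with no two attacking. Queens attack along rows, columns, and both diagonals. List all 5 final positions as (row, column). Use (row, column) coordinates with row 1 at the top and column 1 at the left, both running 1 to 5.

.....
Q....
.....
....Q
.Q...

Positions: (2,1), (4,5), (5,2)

Row 1: attacked by (2,1)→{1,2}; (4,5)→{2,5}; (5,2)→{2}. Safe: 3, 4. Place at column 4.
Row 3: attacked by (1,4)→{2,4}; (2,1)→{1,2}; (4,5)→{4,5}; (5,2)→{2,4}. Safe: 3. Place at column 3.
Columns [4, 1, 3, 5, 2], r−c [-3, 1, 0, -1, 3], r+c [5, 3, 6, 9, 7] are all distinct, so no two queens attack.

(1,4) (2,1) (3,3) (4,5) (5,2)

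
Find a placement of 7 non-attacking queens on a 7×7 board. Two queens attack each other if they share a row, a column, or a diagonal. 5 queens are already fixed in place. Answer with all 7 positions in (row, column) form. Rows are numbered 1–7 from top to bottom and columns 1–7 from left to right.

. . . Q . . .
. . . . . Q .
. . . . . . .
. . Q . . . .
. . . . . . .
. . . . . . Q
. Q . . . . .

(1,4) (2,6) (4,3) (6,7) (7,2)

(1,4) (2,6) (3,1) (4,3) (5,5) (6,7) (7,2)

Row 3: attacked by (1,4)→{2,4,6}; (2,6)→{5,6,7}; (4,3)→{2,3,4}; (6,7)→{4,7}; (7,2)→{2,6}. Safe: 1. Place at column 1.
Row 5: attacked by (1,4)→{4}; (2,6)→{3,6}; (3,1)→{1,3}; (4,3)→{2,3,4}; (6,7)→{6,7}; (7,2)→{2,4}. Safe: 5. Place at column 5.
Columns [4, 6, 1, 3, 5, 7, 2], r−c [-3, -4, 2, 1, 0, -1, 5], r+c [5, 8, 4, 7, 10, 13, 9] are all distinct, so no two queens attack.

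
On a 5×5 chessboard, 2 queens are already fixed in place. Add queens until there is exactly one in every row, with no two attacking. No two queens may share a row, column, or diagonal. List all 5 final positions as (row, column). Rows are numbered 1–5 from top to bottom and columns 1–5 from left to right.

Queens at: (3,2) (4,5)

(1,1) (2,4) (3,2) (4,5) (5,3)

Row 1: attacked by (3,2)→{2,4}; (4,5)→{2,5}. Safe: 1, 3. Place at column 1.
Row 2: attacked by (1,1)→{1,2}; (3,2)→{1,2,3}; (4,5)→{3,5}. Safe: 4. Place at column 4.
Row 5: attacked by (1,1)→{1,5}; (2,4)→{1,4}; (3,2)→{2,4}; (4,5)→{4,5}. Safe: 3. Place at column 3.
Columns [1, 4, 2, 5, 3], r−c [0, -2, 1, -1, 2], r+c [2, 6, 5, 9, 8] are all distinct, so no two queens attack.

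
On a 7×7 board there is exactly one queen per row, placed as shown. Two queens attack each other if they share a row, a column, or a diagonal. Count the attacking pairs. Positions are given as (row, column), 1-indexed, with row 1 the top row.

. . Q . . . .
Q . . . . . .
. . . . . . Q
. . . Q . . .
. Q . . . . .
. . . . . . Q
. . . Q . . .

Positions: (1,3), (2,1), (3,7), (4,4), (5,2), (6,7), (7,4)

3

Same column: (3,7)–(6,7) (column 7); (4,4)–(7,4) (column 4).
Same diagonal: (5,2)–(7,4) (|5−7| = |2−4| = 2).
Total attacking pairs: 3.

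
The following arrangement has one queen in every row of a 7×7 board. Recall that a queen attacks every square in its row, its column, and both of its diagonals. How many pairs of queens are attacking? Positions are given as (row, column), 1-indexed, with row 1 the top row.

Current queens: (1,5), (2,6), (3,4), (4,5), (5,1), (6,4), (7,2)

Same column: (1,5)–(4,5) (column 5); (3,4)–(6,4) (column 4).
Same diagonal: (1,5)–(2,6) (|1−2| = |5−6| = 1); (1,5)–(5,1) (|1−5| = |5−1| = 4); (3,4)–(4,5) (|3−4| = |4−5| = 1); (4,5)–(7,2) (|4−7| = |5−2| = 3).
Total attacking pairs: 6.

6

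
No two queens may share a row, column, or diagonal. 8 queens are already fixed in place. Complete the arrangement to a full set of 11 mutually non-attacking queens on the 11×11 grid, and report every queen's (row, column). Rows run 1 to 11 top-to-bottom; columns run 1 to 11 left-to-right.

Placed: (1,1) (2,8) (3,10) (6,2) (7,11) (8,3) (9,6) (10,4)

Row 4: attacked by (1,1)→{1,4}; (2,8)→{6,8,10}; (3,10)→{9,10,11}; (6,2)→{2,4}; (7,11)→{8,11}; (8,3)→{3,7}; (9,6)→{1,6,11}; (10,4)→{4,10}. Safe: 5. Place at column 5.
Row 5: attacked by (1,1)→{1,5}; (2,8)→{5,8,11}; (3,10)→{8,10}; (4,5)→{4,5,6}; (6,2)→{1,2,3}; (7,11)→{9,11}; (8,3)→{3,6}; (9,6)→{2,6,10}; (10,4)→{4,9}. Safe: 7. Place at column 7.
Row 11: attacked by (1,1)→{1,11}; (2,8)→{8}; (3,10)→{2,10}; (4,5)→{5}; (5,7)→{1,7}; (6,2)→{2,7}; (7,11)→{7,11}; (8,3)→{3,6}; (9,6)→{4,6,8}; (10,4)→{3,4,5}. Safe: 9. Place at column 9.
Columns [1, 8, 10, 5, 7, 2, 11, 3, 6, 4, 9], r−c [0, -6, -7, -1, -2, 4, -4, 5, 3, 6, 2], r+c [2, 10, 13, 9, 12, 8, 18, 11, 15, 14, 20] are all distinct, so no two queens attack.

(1,1) (2,8) (3,10) (4,5) (5,7) (6,2) (7,11) (8,3) (9,6) (10,4) (11,9)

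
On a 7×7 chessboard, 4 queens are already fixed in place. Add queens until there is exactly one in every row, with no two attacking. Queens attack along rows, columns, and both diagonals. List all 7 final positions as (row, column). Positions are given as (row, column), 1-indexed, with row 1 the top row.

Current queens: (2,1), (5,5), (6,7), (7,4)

Row 1: attacked by (2,1)→{1,2}; (5,5)→{1,5}; (6,7)→{2,7}; (7,4)→{4}. Safe: 3, 6. Place at column 3.
Row 3: attacked by (1,3)→{1,3,5}; (2,1)→{1,2}; (5,5)→{3,5,7}; (6,7)→{4,7}; (7,4)→{4}. Safe: 6. Place at column 6.
Row 4: attacked by (1,3)→{3,6}; (2,1)→{1,3}; (3,6)→{5,6,7}; (5,5)→{4,5,6}; (6,7)→{5,7}; (7,4)→{1,4,7}. Safe: 2. Place at column 2.
Columns [3, 1, 6, 2, 5, 7, 4], r−c [-2, 1, -3, 2, 0, -1, 3], r+c [4, 3, 9, 6, 10, 13, 11] are all distinct, so no two queens attack.

(1,3) (2,1) (3,6) (4,2) (5,5) (6,7) (7,4)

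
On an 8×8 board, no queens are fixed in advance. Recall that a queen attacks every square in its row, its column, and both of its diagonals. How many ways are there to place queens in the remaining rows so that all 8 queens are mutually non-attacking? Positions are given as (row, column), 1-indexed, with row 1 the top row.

Branch on row 1: col 1 → 4; col 2 → 8; col 3 → 16; col 4 → 18; col 5 → 18; col 6 → 16; col 7 → 8; col 8 → 4.
Sum: 4 + 8 + 16 + 18 + 18 + 16 + 8 + 4 = 92.
(This is the classic 8-queens count.)

92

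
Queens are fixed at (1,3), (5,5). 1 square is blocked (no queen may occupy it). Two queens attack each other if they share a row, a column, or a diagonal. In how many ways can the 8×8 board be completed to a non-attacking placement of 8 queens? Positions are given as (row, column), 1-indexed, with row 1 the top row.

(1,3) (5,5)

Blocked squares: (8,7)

Branch on row 2: col 1 → 0; col 6 → 2; col 7 → 1.
Sum: 0 + 2 + 1 = 3.

3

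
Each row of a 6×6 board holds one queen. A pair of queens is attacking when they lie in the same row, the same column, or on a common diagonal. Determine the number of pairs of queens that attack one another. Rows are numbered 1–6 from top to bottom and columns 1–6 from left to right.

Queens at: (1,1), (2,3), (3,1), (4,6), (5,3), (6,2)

4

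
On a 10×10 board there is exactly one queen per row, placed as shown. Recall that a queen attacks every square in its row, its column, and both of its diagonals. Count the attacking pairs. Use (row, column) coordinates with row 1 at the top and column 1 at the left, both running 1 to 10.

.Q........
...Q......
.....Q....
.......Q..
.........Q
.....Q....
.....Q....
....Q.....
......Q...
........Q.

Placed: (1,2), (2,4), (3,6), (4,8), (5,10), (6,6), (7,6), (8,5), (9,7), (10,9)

Same column: (3,6)–(6,6) (column 6); (3,6)–(7,6) (column 6); (6,6)–(7,6) (column 6).
Same diagonal: (4,8)–(6,6) (|4−6| = |8−6| = 2); (7,6)–(8,5) (|7−8| = |6−5| = 1); (7,6)–(10,9) (|7−10| = |6−9| = 3).
Total attacking pairs: 6.

6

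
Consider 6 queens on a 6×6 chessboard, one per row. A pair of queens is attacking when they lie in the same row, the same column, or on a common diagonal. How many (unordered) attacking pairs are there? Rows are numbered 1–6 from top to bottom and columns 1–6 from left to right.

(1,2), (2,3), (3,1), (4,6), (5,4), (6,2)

Same column: (1,2)–(6,2) (column 2).
Same diagonal: (1,2)–(2,3) (|1−2| = |2−3| = 1).
Total attacking pairs: 2.

2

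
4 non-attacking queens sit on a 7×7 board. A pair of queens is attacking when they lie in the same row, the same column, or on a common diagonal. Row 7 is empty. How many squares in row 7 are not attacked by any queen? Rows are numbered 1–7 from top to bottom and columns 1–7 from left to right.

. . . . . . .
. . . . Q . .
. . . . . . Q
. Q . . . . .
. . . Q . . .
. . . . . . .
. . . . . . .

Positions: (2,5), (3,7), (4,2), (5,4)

(2,5) attacks row 7 at column 5.
(3,7) attacks row 7 at column 7 and diagonals 3.
(4,2) attacks row 7 at column 2 and diagonals 5.
(5,4) attacks row 7 at column 4 and diagonals 2, 6.
Attacked columns: {2, 3, 4, 5, 6, 7}. Safe: {1}.

1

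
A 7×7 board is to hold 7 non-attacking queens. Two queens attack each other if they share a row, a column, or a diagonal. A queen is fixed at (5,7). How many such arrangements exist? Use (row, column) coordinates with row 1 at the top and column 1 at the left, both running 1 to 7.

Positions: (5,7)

Branch on row 1: col 1 → 1; col 2 → 2; col 4 → 0; col 5 → 1; col 6 → 2.
Sum: 1 + 2 + 0 + 1 + 2 = 6.

6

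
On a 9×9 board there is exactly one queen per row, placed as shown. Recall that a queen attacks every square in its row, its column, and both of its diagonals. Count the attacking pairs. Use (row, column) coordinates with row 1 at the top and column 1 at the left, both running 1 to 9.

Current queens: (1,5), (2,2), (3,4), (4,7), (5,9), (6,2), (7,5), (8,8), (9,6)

4

Same column: (1,5)–(7,5) (column 5); (2,2)–(6,2) (column 2).
Same diagonal: (1,5)–(5,9) (|1−5| = |5−9| = 4); (2,2)–(8,8) (|2−8| = |2−8| = 6).
Total attacking pairs: 4.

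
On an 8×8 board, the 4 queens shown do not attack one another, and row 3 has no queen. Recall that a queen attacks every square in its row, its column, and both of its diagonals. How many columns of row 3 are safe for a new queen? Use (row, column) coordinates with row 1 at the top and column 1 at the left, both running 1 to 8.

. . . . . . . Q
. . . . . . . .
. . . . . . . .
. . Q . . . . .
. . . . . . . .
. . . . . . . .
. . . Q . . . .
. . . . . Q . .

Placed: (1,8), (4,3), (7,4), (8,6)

2

(1,8) attacks row 3 at column 8 and diagonals 6.
(4,3) attacks row 3 at column 3 and diagonals 2, 4.
(7,4) attacks row 3 at column 4 and diagonals 8.
(8,6) attacks row 3 at column 6 and diagonals 1.
Attacked columns: {1, 2, 3, 4, 6, 8}. Safe: {5, 7}.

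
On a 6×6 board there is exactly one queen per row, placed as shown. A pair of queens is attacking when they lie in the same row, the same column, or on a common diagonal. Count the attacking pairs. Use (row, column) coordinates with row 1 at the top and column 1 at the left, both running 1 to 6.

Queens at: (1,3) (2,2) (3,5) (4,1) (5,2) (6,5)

Same column: (2,2)–(5,2) (column 2); (3,5)–(6,5) (column 5).
Same diagonal: (1,3)–(2,2) (|1−2| = |3−2| = 1); (1,3)–(3,5) (|1−3| = |3−5| = 2); (4,1)–(5,2) (|4−5| = |1−2| = 1).
Total attacking pairs: 5.

5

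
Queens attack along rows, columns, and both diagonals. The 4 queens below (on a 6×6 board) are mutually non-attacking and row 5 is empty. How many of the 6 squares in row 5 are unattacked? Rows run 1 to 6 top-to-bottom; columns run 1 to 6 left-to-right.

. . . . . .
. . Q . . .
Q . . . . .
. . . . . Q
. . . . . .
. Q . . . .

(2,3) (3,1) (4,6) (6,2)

1

(2,3) attacks row 5 at column 3 and diagonals 6.
(3,1) attacks row 5 at column 1 and diagonals 3.
(4,6) attacks row 5 at column 6 and diagonals 5.
(6,2) attacks row 5 at column 2 and diagonals 1, 3.
Attacked columns: {1, 2, 3, 5, 6}. Safe: {4}.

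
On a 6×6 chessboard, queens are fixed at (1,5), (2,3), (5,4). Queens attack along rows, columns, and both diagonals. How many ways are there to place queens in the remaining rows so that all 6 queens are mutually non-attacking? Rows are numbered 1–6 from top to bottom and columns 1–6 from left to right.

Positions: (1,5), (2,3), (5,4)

Branch on row 3: col 1 → 1.
Sum: 1 = 1.

1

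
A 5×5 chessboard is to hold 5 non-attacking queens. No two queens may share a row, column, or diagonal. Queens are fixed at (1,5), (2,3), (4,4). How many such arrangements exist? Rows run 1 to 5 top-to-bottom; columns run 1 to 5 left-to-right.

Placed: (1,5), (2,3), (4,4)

1

Branch on row 3: col 1 → 1.
Sum: 1 = 1.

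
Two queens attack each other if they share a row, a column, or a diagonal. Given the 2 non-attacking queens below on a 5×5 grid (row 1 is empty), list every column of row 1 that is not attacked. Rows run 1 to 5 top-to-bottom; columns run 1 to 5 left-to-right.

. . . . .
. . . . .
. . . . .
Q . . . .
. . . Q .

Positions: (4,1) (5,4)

columns 2, 3, 5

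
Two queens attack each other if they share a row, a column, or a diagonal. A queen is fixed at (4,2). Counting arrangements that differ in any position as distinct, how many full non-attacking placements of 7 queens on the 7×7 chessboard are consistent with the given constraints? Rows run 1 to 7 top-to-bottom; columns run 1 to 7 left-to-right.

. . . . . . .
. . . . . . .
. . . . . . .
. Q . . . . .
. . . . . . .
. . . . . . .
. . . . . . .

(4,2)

6

Branch on row 1: col 1 → 1; col 3 → 2; col 4 → 2; col 6 → 0; col 7 → 1.
Sum: 1 + 2 + 2 + 0 + 1 = 6.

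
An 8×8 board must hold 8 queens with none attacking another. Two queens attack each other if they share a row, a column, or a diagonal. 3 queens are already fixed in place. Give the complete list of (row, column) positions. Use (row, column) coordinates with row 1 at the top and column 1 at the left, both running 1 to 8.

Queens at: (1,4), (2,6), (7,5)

Row 3: attacked by (1,4)→{2,4,6}; (2,6)→{5,6,7}; (7,5)→{1,5}. Safe: 3, 8. Place at column 8.
Row 4: attacked by (1,4)→{1,4,7}; (2,6)→{4,6,8}; (3,8)→{7,8}; (7,5)→{2,5,8}. Safe: 3. Place at column 3.
Row 5: attacked by (1,4)→{4,8}; (2,6)→{3,6}; (3,8)→{6,8}; (4,3)→{2,3,4}; (7,5)→{3,5,7}. Safe: 1. Place at column 1.
Row 6: attacked by (1,4)→{4}; (2,6)→{2,6}; (3,8)→{5,8}; (4,3)→{1,3,5}; (5,1)→{1,2}; (7,5)→{4,5,6}. Safe: 7. Place at column 7.
Row 8: attacked by (1,4)→{4}; (2,6)→{6}; (3,8)→{3,8}; (4,3)→{3,7}; (5,1)→{1,4}; (6,7)→{5,7}; (7,5)→{4,5,6}. Safe: 2. Place at column 2.
Columns [4, 6, 8, 3, 1, 7, 5, 2], r−c [-3, -4, -5, 1, 4, -1, 2, 6], r+c [5, 8, 11, 7, 6, 13, 12, 10] are all distinct, so no two queens attack.

(1,4) (2,6) (3,8) (4,3) (5,1) (6,7) (7,5) (8,2)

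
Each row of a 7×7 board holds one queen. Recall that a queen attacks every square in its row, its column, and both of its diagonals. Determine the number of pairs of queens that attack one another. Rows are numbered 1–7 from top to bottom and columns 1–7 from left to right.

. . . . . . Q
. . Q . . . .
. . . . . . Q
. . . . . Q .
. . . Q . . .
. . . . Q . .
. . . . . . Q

Same column: (1,7)–(3,7) (column 7); (1,7)–(7,7) (column 7); (3,7)–(7,7) (column 7).
Same diagonal: (3,7)–(4,6) (|3−4| = |7−6| = 1); (5,4)–(6,5) (|5−6| = |4−5| = 1).
Total attacking pairs: 5.

5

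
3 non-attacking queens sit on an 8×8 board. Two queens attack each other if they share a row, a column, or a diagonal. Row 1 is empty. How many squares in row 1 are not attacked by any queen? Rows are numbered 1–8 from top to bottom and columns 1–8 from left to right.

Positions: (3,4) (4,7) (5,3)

3

(3,4) attacks row 1 at column 4 and diagonals 2, 6.
(4,7) attacks row 1 at column 7 and diagonals 4.
(5,3) attacks row 1 at column 3 and diagonals 7.
Attacked columns: {2, 3, 4, 6, 7}. Safe: {1, 5, 8}.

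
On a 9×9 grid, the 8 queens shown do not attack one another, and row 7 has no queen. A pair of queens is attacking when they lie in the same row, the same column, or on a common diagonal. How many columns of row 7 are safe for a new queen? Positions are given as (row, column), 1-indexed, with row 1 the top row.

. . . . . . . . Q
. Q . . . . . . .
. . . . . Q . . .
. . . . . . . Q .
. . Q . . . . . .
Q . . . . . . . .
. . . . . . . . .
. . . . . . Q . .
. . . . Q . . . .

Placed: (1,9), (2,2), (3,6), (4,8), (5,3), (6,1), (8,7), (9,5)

1

(1,9) attacks row 7 at column 9 and diagonals 3.
(2,2) attacks row 7 at column 2 and diagonals 7.
(3,6) attacks row 7 at column 6 and diagonals 2.
(4,8) attacks row 7 at column 8 and diagonals 5.
(5,3) attacks row 7 at column 3 and diagonals 1, 5.
(6,1) attacks row 7 at column 1 and diagonals 2.
(8,7) attacks row 7 at column 7 and diagonals 6, 8.
(9,5) attacks row 7 at column 5 and diagonals 3, 7.
Attacked columns: {1, 2, 3, 5, 6, 7, 8, 9}. Safe: {4}.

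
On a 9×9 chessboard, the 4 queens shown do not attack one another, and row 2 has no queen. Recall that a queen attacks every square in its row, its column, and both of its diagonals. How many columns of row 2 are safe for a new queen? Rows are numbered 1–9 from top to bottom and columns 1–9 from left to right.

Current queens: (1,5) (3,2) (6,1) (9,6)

(1,5) attacks row 2 at column 5 and diagonals 4, 6.
(3,2) attacks row 2 at column 2 and diagonals 1, 3.
(6,1) attacks row 2 at column 1 and diagonals 5.
(9,6) attacks row 2 at column 6.
Attacked columns: {1, 2, 3, 4, 5, 6}. Safe: {7, 8, 9}.

3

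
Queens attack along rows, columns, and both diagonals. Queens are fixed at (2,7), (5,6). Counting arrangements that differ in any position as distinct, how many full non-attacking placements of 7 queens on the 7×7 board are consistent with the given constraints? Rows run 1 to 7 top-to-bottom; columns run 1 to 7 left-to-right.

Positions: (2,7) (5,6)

Branch on row 1: col 1 → 0; col 3 → 1; col 4 → 1; col 5 → 1.
Sum: 0 + 1 + 1 + 1 = 3.

3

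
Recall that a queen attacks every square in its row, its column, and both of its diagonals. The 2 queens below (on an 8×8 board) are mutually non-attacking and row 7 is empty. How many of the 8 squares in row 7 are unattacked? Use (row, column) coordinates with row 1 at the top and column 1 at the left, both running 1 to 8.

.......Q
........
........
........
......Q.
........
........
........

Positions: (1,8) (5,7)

4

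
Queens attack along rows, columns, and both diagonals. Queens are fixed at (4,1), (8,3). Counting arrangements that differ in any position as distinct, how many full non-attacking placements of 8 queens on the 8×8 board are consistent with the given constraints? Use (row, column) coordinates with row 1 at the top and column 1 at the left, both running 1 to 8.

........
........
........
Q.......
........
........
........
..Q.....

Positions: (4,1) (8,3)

Branch on row 1: col 2 → 0; col 5 → 2; col 6 → 2; col 7 → 0; col 8 → 0.
Sum: 0 + 2 + 2 + 0 + 0 = 4.

4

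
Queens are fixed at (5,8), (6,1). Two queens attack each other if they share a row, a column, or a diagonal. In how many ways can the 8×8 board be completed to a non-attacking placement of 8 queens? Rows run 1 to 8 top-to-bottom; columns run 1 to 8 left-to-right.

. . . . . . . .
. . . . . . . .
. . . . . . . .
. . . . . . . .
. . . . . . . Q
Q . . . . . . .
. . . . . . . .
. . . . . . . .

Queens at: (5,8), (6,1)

Branch on row 1: col 2 → 0; col 3 → 1; col 5 → 1; col 7 → 1.
Sum: 0 + 1 + 1 + 1 = 3.

3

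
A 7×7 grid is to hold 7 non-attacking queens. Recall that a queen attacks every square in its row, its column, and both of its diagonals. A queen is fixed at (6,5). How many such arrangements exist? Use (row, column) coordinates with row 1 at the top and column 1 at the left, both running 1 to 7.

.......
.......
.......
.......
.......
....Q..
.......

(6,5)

6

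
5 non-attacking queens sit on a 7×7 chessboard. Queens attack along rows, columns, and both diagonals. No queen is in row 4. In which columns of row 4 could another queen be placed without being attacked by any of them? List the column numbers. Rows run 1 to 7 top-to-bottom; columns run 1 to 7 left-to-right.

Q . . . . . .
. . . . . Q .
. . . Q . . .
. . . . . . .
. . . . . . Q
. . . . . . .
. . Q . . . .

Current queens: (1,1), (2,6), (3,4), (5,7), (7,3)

(1,1) attacks row 4 at column 1 and diagonals 4.
(2,6) attacks row 4 at column 6 and diagonals 4.
(3,4) attacks row 4 at column 4 and diagonals 3, 5.
(5,7) attacks row 4 at column 7 and diagonals 6.
(7,3) attacks row 4 at column 3 and diagonals 6.
Attacked columns: {1, 3, 4, 5, 6, 7}. Safe: {2}.

columns 2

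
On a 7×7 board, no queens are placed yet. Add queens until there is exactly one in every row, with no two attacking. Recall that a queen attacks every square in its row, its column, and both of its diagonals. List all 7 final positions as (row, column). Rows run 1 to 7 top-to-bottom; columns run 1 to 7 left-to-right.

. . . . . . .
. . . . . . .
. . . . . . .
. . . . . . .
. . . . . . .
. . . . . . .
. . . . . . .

(1,4) (2,7) (3,5) (4,2) (5,6) (6,1) (7,3)

Row 1: Safe: 1, 2, 3, 4, 5, 6, 7. Place at column 4.
Row 2: attacked by (1,4)→{3,4,5}. Safe: 1, 2, 6, 7. Place at column 7.
Row 3: attacked by (1,4)→{2,4,6}; (2,7)→{6,7}. Safe: 1, 3, 5. Place at column 5.
Row 4: attacked by (1,4)→{1,4,7}; (2,7)→{5,7}; (3,5)→{4,5,6}. Safe: 2, 3. Place at column 2.
Row 5: attacked by (1,4)→{4}; (2,7)→{4,7}; (3,5)→{3,5,7}; (4,2)→{1,2,3}. Safe: 6. Place at column 6.
Row 6: attacked by (1,4)→{4}; (2,7)→{3,7}; (3,5)→{2,5}; (4,2)→{2,4}; (5,6)→{5,6,7}. Safe: 1. Place at column 1.
Row 7: attacked by (1,4)→{4}; (2,7)→{2,7}; (3,5)→{1,5}; (4,2)→{2,5}; (5,6)→{4,6}; (6,1)→{1,2}. Safe: 3. Place at column 3.
Columns [4, 7, 5, 2, 6, 1, 3], r−c [-3, -5, -2, 2, -1, 5, 4], r+c [5, 9, 8, 6, 11, 7, 10] are all distinct, so no two queens attack.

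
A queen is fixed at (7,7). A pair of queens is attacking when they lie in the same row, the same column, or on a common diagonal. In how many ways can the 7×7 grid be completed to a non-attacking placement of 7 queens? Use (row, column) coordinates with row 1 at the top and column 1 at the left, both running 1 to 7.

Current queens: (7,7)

Branch on row 1: col 2 → 1; col 3 → 1; col 4 → 1; col 5 → 1; col 6 → 0.
Sum: 1 + 1 + 1 + 1 + 0 = 4.

4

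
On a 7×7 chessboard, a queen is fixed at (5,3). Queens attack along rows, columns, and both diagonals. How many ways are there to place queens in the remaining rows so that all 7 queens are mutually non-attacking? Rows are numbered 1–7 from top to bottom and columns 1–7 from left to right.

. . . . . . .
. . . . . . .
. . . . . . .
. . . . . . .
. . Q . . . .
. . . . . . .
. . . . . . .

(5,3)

Branch on row 1: col 1 → 1; col 2 → 1; col 4 → 1; col 5 → 2; col 6 → 1.
Sum: 1 + 1 + 1 + 2 + 1 = 6.

6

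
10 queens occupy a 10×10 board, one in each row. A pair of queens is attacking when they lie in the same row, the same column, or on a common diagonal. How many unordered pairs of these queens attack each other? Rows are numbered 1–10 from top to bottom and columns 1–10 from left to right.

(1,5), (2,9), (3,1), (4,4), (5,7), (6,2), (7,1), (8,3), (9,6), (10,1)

Same column: (3,1)–(7,1) (column 1); (3,1)–(10,1) (column 1); (7,1)–(10,1) (column 1).
Same diagonal: (2,9)–(8,3) (|2−8| = |9−3| = 6); (2,9)–(10,1) (|2−10| = |9−1| = 8); (4,4)–(6,2) (|4−6| = |4−2| = 2); (4,4)–(7,1) (|4−7| = |4−1| = 3); (6,2)–(7,1) (|6−7| = |2−1| = 1); (8,3)–(10,1) (|8−10| = |3−1| = 2).
Total attacking pairs: 9.

9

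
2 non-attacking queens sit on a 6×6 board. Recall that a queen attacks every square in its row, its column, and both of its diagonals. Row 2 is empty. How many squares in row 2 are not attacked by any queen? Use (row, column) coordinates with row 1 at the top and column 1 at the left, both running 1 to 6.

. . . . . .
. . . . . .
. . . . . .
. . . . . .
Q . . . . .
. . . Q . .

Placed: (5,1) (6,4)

4

(5,1) attacks row 2 at column 1 and diagonals 4.
(6,4) attacks row 2 at column 4.
Attacked columns: {1, 4}. Safe: {2, 3, 5, 6}.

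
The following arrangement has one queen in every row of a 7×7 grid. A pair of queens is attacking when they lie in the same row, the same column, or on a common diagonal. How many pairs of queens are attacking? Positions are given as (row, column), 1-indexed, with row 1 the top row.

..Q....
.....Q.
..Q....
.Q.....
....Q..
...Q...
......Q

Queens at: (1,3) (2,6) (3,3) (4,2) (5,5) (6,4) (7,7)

7

Same column: (1,3)–(3,3) (column 3).
Same diagonal: (3,3)–(4,2) (|3−4| = |3−2| = 1); (3,3)–(5,5) (|3−5| = |3−5| = 2); (3,3)–(7,7) (|3−7| = |3−7| = 4); (4,2)–(6,4) (|4−6| = |2−4| = 2); (5,5)–(6,4) (|5−6| = |5−4| = 1); (5,5)–(7,7) (|5−7| = |5−7| = 2).
Total attacking pairs: 7.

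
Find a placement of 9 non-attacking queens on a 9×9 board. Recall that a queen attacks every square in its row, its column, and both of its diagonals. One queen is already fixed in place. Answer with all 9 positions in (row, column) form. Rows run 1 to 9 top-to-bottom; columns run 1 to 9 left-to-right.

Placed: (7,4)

(1,9) (2,2) (3,6) (4,8) (5,3) (6,1) (7,4) (8,7) (9,5)

Row 1: attacked by (7,4)→{4}. Safe: 1, 2, 3, 5, 6, 7, 8, 9. Place at column 9.
Row 2: attacked by (1,9)→{8,9}; (7,4)→{4,9}. Safe: 1, 2, 3, 5, 6, 7. Place at column 2.
Row 3: attacked by (1,9)→{7,9}; (2,2)→{1,2,3}; (7,4)→{4,8}. Safe: 5, 6. Place at column 6.
Row 4: attacked by (1,9)→{6,9}; (2,2)→{2,4}; (3,6)→{5,6,7}; (7,4)→{1,4,7}. Safe: 3, 8. Place at column 8.
Row 5: attacked by (1,9)→{5,9}; (2,2)→{2,5}; (3,6)→{4,6,8}; (4,8)→{7,8,9}; (7,4)→{2,4,6}. Safe: 1, 3. Place at column 3.
Row 6: attacked by (1,9)→{4,9}; (2,2)→{2,6}; (3,6)→{3,6,9}; (4,8)→{6,8}; (5,3)→{2,3,4}; (7,4)→{3,4,5}. Safe: 1, 7. Place at column 1.
Row 8: attacked by (1,9)→{2,9}; (2,2)→{2,8}; (3,6)→{1,6}; (4,8)→{4,8}; (5,3)→{3,6}; (6,1)→{1,3}; (7,4)→{3,4,5}. Safe: 7. Place at column 7.
Row 9: attacked by (1,9)→{1,9}; (2,2)→{2,9}; (3,6)→{6}; (4,8)→{3,8}; (5,3)→{3,7}; (6,1)→{1,4}; (7,4)→{2,4,6}; (8,7)→{6,7,8}. Safe: 5. Place at column 5.
Columns [9, 2, 6, 8, 3, 1, 4, 7, 5], r−c [-8, 0, -3, -4, 2, 5, 3, 1, 4], r+c [10, 4, 9, 12, 8, 7, 11, 15, 14] are all distinct, so no two queens attack.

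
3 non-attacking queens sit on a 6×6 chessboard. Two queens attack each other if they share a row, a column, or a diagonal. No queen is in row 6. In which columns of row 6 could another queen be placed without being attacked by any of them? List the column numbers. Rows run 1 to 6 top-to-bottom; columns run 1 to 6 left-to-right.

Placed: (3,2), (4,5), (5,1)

(3,2) attacks row 6 at column 2 and diagonals 5.
(4,5) attacks row 6 at column 5 and diagonals 3.
(5,1) attacks row 6 at column 1 and diagonals 2.
Attacked columns: {1, 2, 3, 5}. Safe: {4, 6}.

columns 4, 6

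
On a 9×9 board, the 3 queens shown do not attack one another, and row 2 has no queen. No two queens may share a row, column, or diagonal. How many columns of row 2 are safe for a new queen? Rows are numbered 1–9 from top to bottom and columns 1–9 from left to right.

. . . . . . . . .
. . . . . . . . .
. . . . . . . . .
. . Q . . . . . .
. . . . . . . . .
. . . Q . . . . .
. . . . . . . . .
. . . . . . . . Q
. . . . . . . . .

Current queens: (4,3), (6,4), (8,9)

3

(4,3) attacks row 2 at column 3 and diagonals 1, 5.
(6,4) attacks row 2 at column 4 and diagonals 8.
(8,9) attacks row 2 at column 9 and diagonals 3.
Attacked columns: {1, 3, 4, 5, 8, 9}. Safe: {2, 6, 7}.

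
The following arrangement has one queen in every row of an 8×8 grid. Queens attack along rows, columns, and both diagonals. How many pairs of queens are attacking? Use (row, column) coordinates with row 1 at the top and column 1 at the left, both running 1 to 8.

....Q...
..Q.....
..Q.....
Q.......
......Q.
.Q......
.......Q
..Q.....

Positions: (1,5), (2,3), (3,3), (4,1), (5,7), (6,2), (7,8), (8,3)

Same column: (2,3)–(3,3) (column 3); (2,3)–(8,3) (column 3); (3,3)–(8,3) (column 3).
Same diagonal: (1,5)–(3,3) (|1−3| = |5−3| = 2); (2,3)–(4,1) (|2−4| = |3−1| = 2); (2,3)–(7,8) (|2−7| = |3−8| = 5).
Total attacking pairs: 6.

6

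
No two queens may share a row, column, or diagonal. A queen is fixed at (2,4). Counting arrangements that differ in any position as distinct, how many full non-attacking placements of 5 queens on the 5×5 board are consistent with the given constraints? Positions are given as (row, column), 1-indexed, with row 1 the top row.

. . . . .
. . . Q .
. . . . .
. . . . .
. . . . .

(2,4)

2

Branch on row 1: col 1 → 1; col 2 → 1.
Sum: 1 + 1 = 2.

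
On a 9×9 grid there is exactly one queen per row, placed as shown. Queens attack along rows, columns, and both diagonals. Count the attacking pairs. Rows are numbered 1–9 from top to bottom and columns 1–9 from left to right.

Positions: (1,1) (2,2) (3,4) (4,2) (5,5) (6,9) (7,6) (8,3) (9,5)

5

Same column: (2,2)–(4,2) (column 2); (5,5)–(9,5) (column 5).
Same diagonal: (1,1)–(2,2) (|1−2| = |1−2| = 1); (1,1)–(5,5) (|1−5| = |1−5| = 4); (2,2)–(5,5) (|2−5| = |2−5| = 3).
Total attacking pairs: 5.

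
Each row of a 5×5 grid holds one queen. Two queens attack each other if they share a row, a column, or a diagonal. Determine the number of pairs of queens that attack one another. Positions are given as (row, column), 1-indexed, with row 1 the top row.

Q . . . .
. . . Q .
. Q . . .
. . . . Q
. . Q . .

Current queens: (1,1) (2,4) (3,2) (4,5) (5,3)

All columns are distinct and no two queens satisfy |Δrow| = |Δcol|, so no pair attacks.

0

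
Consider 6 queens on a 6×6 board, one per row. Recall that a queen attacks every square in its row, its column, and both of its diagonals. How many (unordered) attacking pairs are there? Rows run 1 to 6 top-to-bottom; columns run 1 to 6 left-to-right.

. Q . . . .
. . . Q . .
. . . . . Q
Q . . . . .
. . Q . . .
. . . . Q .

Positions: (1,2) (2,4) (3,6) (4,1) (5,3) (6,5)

0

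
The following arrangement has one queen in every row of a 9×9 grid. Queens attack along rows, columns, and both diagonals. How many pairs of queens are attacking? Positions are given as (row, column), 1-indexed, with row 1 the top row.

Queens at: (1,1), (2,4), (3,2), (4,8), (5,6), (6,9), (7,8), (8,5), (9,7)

3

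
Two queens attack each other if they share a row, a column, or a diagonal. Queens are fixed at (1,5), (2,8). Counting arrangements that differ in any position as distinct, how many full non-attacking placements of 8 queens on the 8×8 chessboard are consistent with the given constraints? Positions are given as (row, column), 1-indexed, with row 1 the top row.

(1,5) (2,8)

2

Branch on row 3: col 1 → 0; col 2 → 0; col 4 → 2; col 6 → 0.
Sum: 0 + 0 + 2 + 0 = 2.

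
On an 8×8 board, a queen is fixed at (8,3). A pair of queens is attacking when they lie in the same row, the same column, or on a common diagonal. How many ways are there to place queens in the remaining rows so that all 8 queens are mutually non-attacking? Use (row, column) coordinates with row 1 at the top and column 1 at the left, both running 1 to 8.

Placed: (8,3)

16

Branch on row 1: col 1 → 2; col 2 → 2; col 4 → 3; col 5 → 4; col 6 → 5; col 7 → 0; col 8 → 0.
Sum: 2 + 2 + 3 + 4 + 5 + 0 + 0 = 16.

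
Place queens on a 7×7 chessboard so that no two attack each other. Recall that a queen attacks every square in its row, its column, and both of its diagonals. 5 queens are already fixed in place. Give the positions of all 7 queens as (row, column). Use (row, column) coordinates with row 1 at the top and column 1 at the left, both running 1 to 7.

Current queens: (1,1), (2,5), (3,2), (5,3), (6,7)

Row 4: attacked by (1,1)→{1,4}; (2,5)→{3,5,7}; (3,2)→{1,2,3}; (5,3)→{2,3,4}; (6,7)→{5,7}. Safe: 6. Place at column 6.
Row 7: attacked by (1,1)→{1,7}; (2,5)→{5}; (3,2)→{2,6}; (4,6)→{3,6}; (5,3)→{1,3,5}; (6,7)→{6,7}. Safe: 4. Place at column 4.
Columns [1, 5, 2, 6, 3, 7, 4], r−c [0, -3, 1, -2, 2, -1, 3], r+c [2, 7, 5, 10, 8, 13, 11] are all distinct, so no two queens attack.

(1,1) (2,5) (3,2) (4,6) (5,3) (6,7) (7,4)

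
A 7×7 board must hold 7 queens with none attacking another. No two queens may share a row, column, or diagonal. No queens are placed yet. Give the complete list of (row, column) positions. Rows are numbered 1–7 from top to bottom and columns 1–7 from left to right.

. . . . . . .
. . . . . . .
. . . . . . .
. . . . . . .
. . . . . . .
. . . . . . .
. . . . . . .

(1,6) (2,1) (3,3) (4,5) (5,7) (6,2) (7,4)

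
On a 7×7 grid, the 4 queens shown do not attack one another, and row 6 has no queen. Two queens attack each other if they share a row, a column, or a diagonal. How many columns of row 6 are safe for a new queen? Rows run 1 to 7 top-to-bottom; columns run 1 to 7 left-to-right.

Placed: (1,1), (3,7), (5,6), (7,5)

2

(1,1) attacks row 6 at column 1 and diagonals 6.
(3,7) attacks row 6 at column 7 and diagonals 4.
(5,6) attacks row 6 at column 6 and diagonals 5, 7.
(7,5) attacks row 6 at column 5 and diagonals 4, 6.
Attacked columns: {1, 4, 5, 6, 7}. Safe: {2, 3}.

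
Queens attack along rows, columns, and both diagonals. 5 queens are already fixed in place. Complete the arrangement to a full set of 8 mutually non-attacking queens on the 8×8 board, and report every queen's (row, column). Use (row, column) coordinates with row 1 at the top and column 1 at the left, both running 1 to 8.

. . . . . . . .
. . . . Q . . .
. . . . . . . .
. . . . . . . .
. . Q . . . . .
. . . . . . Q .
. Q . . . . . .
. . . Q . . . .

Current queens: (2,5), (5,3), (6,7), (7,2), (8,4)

Row 1: attacked by (2,5)→{4,5,6}; (5,3)→{3,7}; (6,7)→{2,7}; (7,2)→{2,8}; (8,4)→{4}. Safe: 1. Place at column 1.
Row 3: attacked by (1,1)→{1,3}; (2,5)→{4,5,6}; (5,3)→{1,3,5}; (6,7)→{4,7}; (7,2)→{2,6}; (8,4)→{4}. Safe: 8. Place at column 8.
Row 4: attacked by (1,1)→{1,4}; (2,5)→{3,5,7}; (3,8)→{7,8}; (5,3)→{2,3,4}; (6,7)→{5,7}; (7,2)→{2,5}; (8,4)→{4,8}. Safe: 6. Place at column 6.
Columns [1, 5, 8, 6, 3, 7, 2, 4], r−c [0, -3, -5, -2, 2, -1, 5, 4], r+c [2, 7, 11, 10, 8, 13, 9, 12] are all distinct, so no two queens attack.

(1,1) (2,5) (3,8) (4,6) (5,3) (6,7) (7,2) (8,4)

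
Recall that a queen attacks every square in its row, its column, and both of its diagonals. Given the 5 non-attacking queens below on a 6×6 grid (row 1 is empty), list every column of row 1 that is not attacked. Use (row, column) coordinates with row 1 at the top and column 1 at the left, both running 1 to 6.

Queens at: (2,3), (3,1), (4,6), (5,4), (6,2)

(2,3) attacks row 1 at column 3 and diagonals 2, 4.
(3,1) attacks row 1 at column 1 and diagonals 3.
(4,6) attacks row 1 at column 6 and diagonals 3.
(5,4) attacks row 1 at column 4.
(6,2) attacks row 1 at column 2.
Attacked columns: {1, 2, 3, 4, 6}. Safe: {5}.

columns 5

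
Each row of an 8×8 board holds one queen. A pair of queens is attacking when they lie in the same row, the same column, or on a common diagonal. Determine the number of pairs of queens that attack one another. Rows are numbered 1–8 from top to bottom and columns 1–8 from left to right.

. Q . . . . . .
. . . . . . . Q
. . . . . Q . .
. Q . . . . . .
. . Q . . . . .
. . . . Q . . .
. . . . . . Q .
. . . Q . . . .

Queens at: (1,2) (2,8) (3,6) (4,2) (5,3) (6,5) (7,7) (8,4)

2

Same column: (1,2)–(4,2) (column 2).
Same diagonal: (4,2)–(5,3) (|4−5| = |2−3| = 1).
Total attacking pairs: 2.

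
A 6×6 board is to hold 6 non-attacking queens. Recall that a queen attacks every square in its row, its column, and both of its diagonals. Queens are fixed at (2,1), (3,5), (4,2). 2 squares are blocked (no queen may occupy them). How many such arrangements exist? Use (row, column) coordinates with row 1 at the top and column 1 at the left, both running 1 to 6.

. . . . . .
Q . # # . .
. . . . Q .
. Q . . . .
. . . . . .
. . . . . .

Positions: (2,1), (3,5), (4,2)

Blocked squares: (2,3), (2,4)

Branch on row 1: col 4 → 1; col 6 → 0.
Sum: 1 + 0 = 1.

1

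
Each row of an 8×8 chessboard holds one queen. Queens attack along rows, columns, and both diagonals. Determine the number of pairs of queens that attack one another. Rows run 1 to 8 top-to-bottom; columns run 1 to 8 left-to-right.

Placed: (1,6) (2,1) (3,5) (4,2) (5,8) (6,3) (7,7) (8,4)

All columns are distinct and no two queens satisfy |Δrow| = |Δcol|, so no pair attacks.

0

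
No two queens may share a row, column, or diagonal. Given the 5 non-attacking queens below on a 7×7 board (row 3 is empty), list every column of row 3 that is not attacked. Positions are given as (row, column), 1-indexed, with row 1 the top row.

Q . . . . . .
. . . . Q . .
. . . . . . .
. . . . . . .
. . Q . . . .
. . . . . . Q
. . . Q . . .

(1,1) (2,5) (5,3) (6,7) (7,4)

(1,1) attacks row 3 at column 1 and diagonals 3.
(2,5) attacks row 3 at column 5 and diagonals 4, 6.
(5,3) attacks row 3 at column 3 and diagonals 1, 5.
(6,7) attacks row 3 at column 7 and diagonals 4.
(7,4) attacks row 3 at column 4.
Attacked columns: {1, 3, 4, 5, 6, 7}. Safe: {2}.

columns 2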